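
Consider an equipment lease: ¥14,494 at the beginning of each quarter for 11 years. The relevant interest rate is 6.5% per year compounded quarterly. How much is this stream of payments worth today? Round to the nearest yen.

¥460,457

This is an annuity due: 44 payments of ¥14,494 at the beginning of each quarter.
Periodic rate r = 0.065/4 per quarter; n is counted in quarters.
PV = PMT × [(1 − (1+r)^−n)/r] × (1+r) = 14,494 × [1 − (1+r)^−44] / r × (1+r) = ¥460,457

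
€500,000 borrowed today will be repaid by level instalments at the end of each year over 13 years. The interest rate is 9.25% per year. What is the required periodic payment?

€67,677.07

Level ordinary annuity; solve PV = PMT × [(1 − (1+r)^−n)/r] for PMT.
Periodic rate r = 0.0925 per year.
With n = 13: PMT = 500,000 / ([(1 − (1+r)^−n)/r]) = €67,677.07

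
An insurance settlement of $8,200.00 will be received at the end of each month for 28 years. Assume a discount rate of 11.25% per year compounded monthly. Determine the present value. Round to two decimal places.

$836,631.28

This is an ordinary annuity: 336 payments of $8,200.00 at the end of each month.
Periodic rate r = 0.1125/12 per month; n is counted in months.
PV = PMT × [(1 − (1+r)^−n)/r] = 8,200 × [1 − (1+r)^−336] / r = $836,631.28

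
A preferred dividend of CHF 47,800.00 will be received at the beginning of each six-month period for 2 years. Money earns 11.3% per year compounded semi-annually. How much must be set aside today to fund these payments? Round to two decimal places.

This is an annuity due: 4 payments of CHF 47,800.00 at the beginning of each six-month period.
Periodic rate r = 0.113/2 per half-year; n is counted in half-years.
PV = PMT × [(1 − (1+r)^−n)/r] × (1+r) = 47,800 × [1 − (1+r)^−4] / r × (1+r) = CHF 176,401.89

CHF 176,401.89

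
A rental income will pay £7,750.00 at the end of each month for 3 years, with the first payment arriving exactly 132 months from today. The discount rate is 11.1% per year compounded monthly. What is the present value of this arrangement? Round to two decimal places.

Ordinary annuity of 36 payments, first payment at period 132.
Periodic rate r = 0.111/12 per month; n is counted in months.
The ordinary-annuity PV formula values the stream one period before the first payment (period 131); discount that back 131 periods:
PV₀ = 7,750 × [1 − (1+r)^−36] / r × (1+r)^−131 = £70,757.86

£70,757.86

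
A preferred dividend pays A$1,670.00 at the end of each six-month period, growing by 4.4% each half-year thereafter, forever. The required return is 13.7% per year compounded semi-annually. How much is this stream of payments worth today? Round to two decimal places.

A$68,163.27

Periodic rate r = 0.137/2 per half-year.
Growing perpetuity (Gordon): PV = PMT₁ / (r − g) = 1,670 / (r − 0.044) = A$68,163.27.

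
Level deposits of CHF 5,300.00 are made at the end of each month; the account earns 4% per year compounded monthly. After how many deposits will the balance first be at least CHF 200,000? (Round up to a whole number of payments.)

Periodic rate r = 0.04/12 per month; n is counted in months.
Ordinary annuity FV: 200,000 = 5,300 × [((1+r)^n − 1)/r].
(1+r)^n = 1 + 200,000 × r / 5,300, so n = ln(1 + 200,000·r/5,300) / ln(1+r) = 35.60.
Round up to a whole number of payments: n = 36.

36 payments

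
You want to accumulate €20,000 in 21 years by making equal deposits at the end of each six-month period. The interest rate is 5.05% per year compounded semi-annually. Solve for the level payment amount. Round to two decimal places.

€272.97

Level ordinary annuity; solve FV = PMT × [((1+r)^n − 1)/r] for PMT.
Periodic rate r = 0.0505/2 per half-year; n is counted in half-years.
With n = 42: PMT = 20,000 / ([((1+r)^n − 1)/r]) = €272.97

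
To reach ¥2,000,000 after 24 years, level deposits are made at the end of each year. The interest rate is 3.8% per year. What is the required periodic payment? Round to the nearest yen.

¥52,502

Level ordinary annuity; solve FV = PMT × [((1+r)^n − 1)/r] for PMT.
Periodic rate r = 0.038 per year.
With n = 24: PMT = 2,000,000 / ([((1+r)^n − 1)/r]) = ¥52,502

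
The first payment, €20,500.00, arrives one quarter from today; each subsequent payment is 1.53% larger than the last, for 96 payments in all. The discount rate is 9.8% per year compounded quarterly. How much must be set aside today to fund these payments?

€1,290,960.72

Periodic rate r = 0.098/4 per quarter; n is counted in quarters.
Growing ordinary annuity: PV = PMT₁ × [1 − ((1+g)/(1+r))^n] / (r − g) = 20,500 × [1 − ((1+0.0153)/(1+r))^96] / (r − 0.0153) = €1,290,960.72.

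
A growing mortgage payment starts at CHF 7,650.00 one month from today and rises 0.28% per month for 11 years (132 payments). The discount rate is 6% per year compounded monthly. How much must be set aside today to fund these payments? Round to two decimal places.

Periodic rate r = 0.06/12 per month; n is counted in months.
Growing ordinary annuity: PV = PMT₁ × [1 − ((1+g)/(1+r))^n] / (r − g) = 7,650 × [1 − ((1+0.0028)/(1+r))^132] / (r − 0.0028) = CHF 873,461.23.

CHF 873,461.23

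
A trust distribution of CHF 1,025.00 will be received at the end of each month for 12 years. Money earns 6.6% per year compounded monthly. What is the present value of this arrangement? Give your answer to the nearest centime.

This is an ordinary annuity: 144 payments of CHF 1,025.00 at the end of each month.
Periodic rate r = 0.066/12 per month; n is counted in months.
PV = PMT × [(1 − (1+r)^−n)/r] = 1,025 × [1 − (1+r)^−144] / r = CHF 101,769.09

CHF 101,769.09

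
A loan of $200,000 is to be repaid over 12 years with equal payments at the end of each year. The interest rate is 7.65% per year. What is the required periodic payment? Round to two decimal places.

$26,059.74

Level ordinary annuity; solve PV = PMT × [(1 − (1+r)^−n)/r] for PMT.
Periodic rate r = 0.0765 per year.
With n = 12: PMT = 200,000 / ([(1 − (1+r)^−n)/r]) = $26,059.74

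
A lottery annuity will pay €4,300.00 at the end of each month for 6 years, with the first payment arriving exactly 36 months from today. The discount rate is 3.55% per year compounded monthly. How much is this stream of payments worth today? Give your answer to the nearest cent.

€251,126.37

Ordinary annuity of 72 payments, first payment at period 36.
Periodic rate r = 0.0355/12 per month; n is counted in months.
The ordinary-annuity PV formula values the stream one period before the first payment (period 35); discount that back 35 periods:
PV₀ = 4,300 × [1 − (1+r)^−72] / r × (1+r)^−35 = €251,126.37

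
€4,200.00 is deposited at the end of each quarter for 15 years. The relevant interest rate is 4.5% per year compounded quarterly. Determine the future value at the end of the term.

This is an ordinary annuity: 60 deposits of €4,200.00 at the end of each quarter.
Periodic rate r = 0.045/4 per quarter; n is counted in quarters.
FV = PMT × [((1+r)^n − 1)/r] = 4,200 × [(1+r)^60 − 1] / r = €357,147.53

€357,147.53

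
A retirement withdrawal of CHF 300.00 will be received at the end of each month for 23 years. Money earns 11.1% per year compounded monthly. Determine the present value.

This is an ordinary annuity: 276 payments of CHF 300.00 at the end of each month.
Periodic rate r = 0.111/12 per month; n is counted in months.
PV = PMT × [(1 − (1+r)^−n)/r] = 300 × [1 − (1+r)^−276] / r = CHF 29,877.84

CHF 29,877.84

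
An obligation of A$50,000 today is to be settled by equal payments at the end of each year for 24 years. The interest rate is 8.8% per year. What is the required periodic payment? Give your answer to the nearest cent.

A$5,069.72

Level ordinary annuity; solve PV = PMT × [(1 − (1+r)^−n)/r] for PMT.
Periodic rate r = 0.088 per year.
With n = 24: PMT = 50,000 / ([(1 − (1+r)^−n)/r]) = A$5,069.72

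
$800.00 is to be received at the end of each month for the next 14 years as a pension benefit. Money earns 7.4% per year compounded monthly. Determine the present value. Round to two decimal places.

$83,545.68

This is an ordinary annuity: 168 payments of $800.00 at the end of each month.
Periodic rate r = 0.074/12 per month; n is counted in months.
PV = PMT × [(1 − (1+r)^−n)/r] = 800 × [1 − (1+r)^−168] / r = $83,545.68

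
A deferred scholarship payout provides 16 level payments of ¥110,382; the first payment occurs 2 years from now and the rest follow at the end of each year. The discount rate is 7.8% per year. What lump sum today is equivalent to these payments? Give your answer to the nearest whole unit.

¥918,043

Ordinary annuity of 16 payments, first payment at period 2.
Periodic rate r = 0.078 per year.
The ordinary-annuity PV formula values the stream one period before the first payment (period 1); discount that back 1 periods:
PV₀ = 110,382 × [1 − (1+r)^−16] / r × (1+r)^−1 = ¥918,043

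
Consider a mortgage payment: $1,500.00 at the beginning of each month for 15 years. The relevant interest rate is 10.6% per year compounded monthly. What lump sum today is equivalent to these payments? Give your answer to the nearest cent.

This is an annuity due: 180 payments of $1,500.00 at the beginning of each month.
Periodic rate r = 0.106/12 per month; n is counted in months.
PV = PMT × [(1 − (1+r)^−n)/r] × (1+r) = 1,500 × [1 − (1+r)^−180] / r × (1+r) = $136,131.81

$136,131.81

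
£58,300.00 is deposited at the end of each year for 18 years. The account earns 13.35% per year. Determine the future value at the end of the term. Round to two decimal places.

£3,729,827.95

This is an ordinary annuity: 18 deposits of £58,300.00 at the end of each year.
Periodic rate r = 0.1335 per year.
FV = PMT × [((1+r)^n − 1)/r] = 58,300 × [(1+r)^18 − 1] / r = £3,729,827.95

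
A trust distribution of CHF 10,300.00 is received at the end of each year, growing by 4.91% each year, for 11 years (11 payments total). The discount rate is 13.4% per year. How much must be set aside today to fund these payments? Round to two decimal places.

CHF 69,775.96

Periodic rate r = 0.134 per year.
Growing ordinary annuity: PV = PMT₁ × [1 − ((1+g)/(1+r))^n] / (r − g) = 10,300 × [1 − ((1+0.0491)/(1+r))^11] / (r − 0.0491) = CHF 69,775.96.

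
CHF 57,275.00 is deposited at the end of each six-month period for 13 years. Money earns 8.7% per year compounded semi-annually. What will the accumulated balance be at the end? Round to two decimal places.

CHF 2,666,969.16

This is an ordinary annuity: 26 deposits of CHF 57,275.00 at the end of each six-month period.
Periodic rate r = 0.087/2 per half-year; n is counted in half-years.
FV = PMT × [((1+r)^n − 1)/r] = 57,275 × [(1+r)^26 − 1] / r = CHF 2,666,969.16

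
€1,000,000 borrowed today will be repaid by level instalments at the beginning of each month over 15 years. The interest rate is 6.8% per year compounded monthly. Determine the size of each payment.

Level annuity due; solve PV = PMT × [(1 − (1+r)^−n)/r] × (1+r) for PMT.
Periodic rate r = 0.068/12 per month; n is counted in months.
With n = 180: PMT = 1,000,000 / ([(1 − (1+r)^−n)/r] × (1+r)) = €8,826.82

€8,826.82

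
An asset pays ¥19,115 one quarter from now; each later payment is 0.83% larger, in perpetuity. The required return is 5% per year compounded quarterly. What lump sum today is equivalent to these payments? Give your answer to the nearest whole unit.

Periodic rate r = 0.05/4 per quarter.
Growing perpetuity (Gordon): PV = PMT₁ / (r − g) = 19,115 / (r − 0.0083) = ¥4,551,190.

¥4,551,190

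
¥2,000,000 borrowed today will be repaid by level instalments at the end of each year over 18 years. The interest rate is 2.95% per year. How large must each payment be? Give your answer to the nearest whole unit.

Level ordinary annuity; solve PV = PMT × [(1 − (1+r)^−n)/r] for PMT.
Periodic rate r = 0.0295 per year.
With n = 18: PMT = 2,000,000 / ([(1 − (1+r)^−n)/r]) = ¥144,803

¥144,803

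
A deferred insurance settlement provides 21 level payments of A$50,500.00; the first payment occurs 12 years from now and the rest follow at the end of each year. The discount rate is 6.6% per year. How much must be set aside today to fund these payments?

A$279,834.13

Ordinary annuity of 21 payments, first payment at period 12.
Periodic rate r = 0.066 per year.
The ordinary-annuity PV formula values the stream one period before the first payment (period 11); discount that back 11 periods:
PV₀ = 50,500 × [1 − (1+r)^−21] / r × (1+r)^−11 = A$279,834.13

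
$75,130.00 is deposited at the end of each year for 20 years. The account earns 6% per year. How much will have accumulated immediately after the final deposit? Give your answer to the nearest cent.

This is an ordinary annuity: 20 deposits of $75,130.00 at the end of each year.
Periodic rate r = 0.06 per year.
FV = PMT × [((1+r)^n − 1)/r] = 75,130 × [(1+r)^20 − 1] / r = $2,763,701.47

$2,763,701.47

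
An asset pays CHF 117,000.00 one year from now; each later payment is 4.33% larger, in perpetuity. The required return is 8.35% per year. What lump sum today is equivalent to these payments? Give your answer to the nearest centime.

CHF 2,910,447.76

Periodic rate r = 0.0835 per year.
Growing perpetuity (Gordon): PV = PMT₁ / (r − g) = 117,000 / (r − 0.0433) = CHF 2,910,447.76.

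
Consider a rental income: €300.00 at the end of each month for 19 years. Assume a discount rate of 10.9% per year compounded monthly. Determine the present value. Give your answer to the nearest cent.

This is an ordinary annuity: 228 payments of €300.00 at the end of each month.
Periodic rate r = 0.109/12 per month; n is counted in months.
PV = PMT × [(1 − (1+r)^−n)/r] = 300 × [1 − (1+r)^−228] / r = €28,824.98

€28,824.98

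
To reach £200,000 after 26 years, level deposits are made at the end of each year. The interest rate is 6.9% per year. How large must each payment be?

£2,956.38

Level ordinary annuity; solve FV = PMT × [((1+r)^n − 1)/r] for PMT.
Periodic rate r = 0.069 per year.
With n = 26: PMT = 200,000 / ([((1+r)^n − 1)/r]) = £2,956.38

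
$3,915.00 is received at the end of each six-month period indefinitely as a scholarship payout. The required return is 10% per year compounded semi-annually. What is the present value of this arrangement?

$78,300.00

Periodic rate r = 0.1/2 per half-year.
Level perpetuity: PV = PMT / r = 3,915 / (0.1/2) = $78,300.00.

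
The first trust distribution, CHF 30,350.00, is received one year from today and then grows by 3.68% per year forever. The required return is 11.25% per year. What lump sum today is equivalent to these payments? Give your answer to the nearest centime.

Periodic rate r = 0.1125 per year.
Growing perpetuity (Gordon): PV = PMT₁ / (r − g) = 30,350 / (r − 0.0368) = CHF 400,924.70.

CHF 400,924.70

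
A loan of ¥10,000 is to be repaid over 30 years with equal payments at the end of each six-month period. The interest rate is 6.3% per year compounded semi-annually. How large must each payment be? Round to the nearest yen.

Level ordinary annuity; solve PV = PMT × [(1 − (1+r)^−n)/r] for PMT.
Periodic rate r = 0.063/2 per half-year; n is counted in half-years.
With n = 60: PMT = 10,000 / ([(1 − (1+r)^−n)/r]) = ¥373

¥373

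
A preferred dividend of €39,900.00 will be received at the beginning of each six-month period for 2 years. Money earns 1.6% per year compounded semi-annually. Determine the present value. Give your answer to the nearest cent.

This is an annuity due: 4 payments of €39,900.00 at the beginning of each six-month period.
Periodic rate r = 0.016/2 per half-year; n is counted in half-years.
PV = PMT × [(1 − (1+r)^−n)/r] × (1+r) = 39,900 × [1 − (1+r)^−4] / r × (1+r) = €157,710.03

€157,710.03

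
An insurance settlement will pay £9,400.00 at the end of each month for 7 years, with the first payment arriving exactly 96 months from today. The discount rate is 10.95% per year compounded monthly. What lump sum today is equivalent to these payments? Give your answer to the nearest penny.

Ordinary annuity of 84 payments, first payment at period 96.
Periodic rate r = 0.1095/12 per month; n is counted in months.
The ordinary-annuity PV formula values the stream one period before the first payment (period 95); discount that back 95 periods:
PV₀ = 9,400 × [1 − (1+r)^−84] / r × (1+r)^−95 = £231,983.77

£231,983.77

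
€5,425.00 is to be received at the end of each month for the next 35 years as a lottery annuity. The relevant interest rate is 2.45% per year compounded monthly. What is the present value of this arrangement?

This is an ordinary annuity: 420 payments of €5,425.00 at the end of each month.
Periodic rate r = 0.0245/12 per month; n is counted in months.
PV = PMT × [(1 − (1+r)^−n)/r] = 5,425 × [1 − (1+r)^−420] / r = €1,528,940.42

€1,528,940.42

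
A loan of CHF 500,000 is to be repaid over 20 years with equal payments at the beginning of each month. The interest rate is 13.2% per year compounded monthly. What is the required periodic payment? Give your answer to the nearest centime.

CHF 5,864.75

Level annuity due; solve PV = PMT × [(1 − (1+r)^−n)/r] × (1+r) for PMT.
Periodic rate r = 0.132/12 per month; n is counted in months.
With n = 240: PMT = 500,000 / ([(1 − (1+r)^−n)/r] × (1+r)) = CHF 5,864.75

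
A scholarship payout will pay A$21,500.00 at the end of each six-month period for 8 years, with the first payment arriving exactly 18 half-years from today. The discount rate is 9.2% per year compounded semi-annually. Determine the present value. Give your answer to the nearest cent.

Ordinary annuity of 16 payments, first payment at period 18.
Periodic rate r = 0.092/2 per half-year; n is counted in half-years.
The ordinary-annuity PV formula values the stream one period before the first payment (period 17); discount that back 17 periods:
PV₀ = 21,500 × [1 − (1+r)^−16] / r × (1+r)^−17 = A$111,633.22

A$111,633.22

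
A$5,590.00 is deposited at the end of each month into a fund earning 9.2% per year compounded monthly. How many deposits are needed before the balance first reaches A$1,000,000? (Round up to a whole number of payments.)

114 payments

Periodic rate r = 0.092/12 per month; n is counted in months.
Ordinary annuity FV: 1,000,000 = 5,590 × [((1+r)^n − 1)/r].
(1+r)^n = 1 + 1,000,000 × r / 5,590, so n = ln(1 + 1,000,000·r/5,590) / ln(1+r) = 113.06.
Round up to a whole number of payments: n = 114.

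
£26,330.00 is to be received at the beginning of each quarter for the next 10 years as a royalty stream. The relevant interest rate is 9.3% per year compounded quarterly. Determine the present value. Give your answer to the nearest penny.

This is an annuity due: 40 payments of £26,330.00 at the beginning of each quarter.
Periodic rate r = 0.093/4 per quarter; n is counted in quarters.
PV = PMT × [(1 − (1+r)^−n)/r] × (1+r) = 26,330 × [1 − (1+r)^−40] / r × (1+r) = £696,699.34

£696,699.34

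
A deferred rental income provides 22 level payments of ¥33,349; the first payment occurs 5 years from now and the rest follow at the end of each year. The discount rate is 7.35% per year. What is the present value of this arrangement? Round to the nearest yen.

¥269,885

Ordinary annuity of 22 payments, first payment at period 5.
Periodic rate r = 0.0735 per year.
The ordinary-annuity PV formula values the stream one period before the first payment (period 4); discount that back 4 periods:
PV₀ = 33,349 × [1 − (1+r)^−22] / r × (1+r)^−4 = ¥269,885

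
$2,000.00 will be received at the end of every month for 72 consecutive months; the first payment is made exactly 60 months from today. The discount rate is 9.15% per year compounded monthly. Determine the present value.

Ordinary annuity of 72 payments, first payment at period 60.
Periodic rate r = 0.0915/12 per month; n is counted in months.
The ordinary-annuity PV formula values the stream one period before the first payment (period 59); discount that back 59 periods:
PV₀ = 2,000 × [1 − (1+r)^−72] / r × (1+r)^−59 = $70,585.02

$70,585.02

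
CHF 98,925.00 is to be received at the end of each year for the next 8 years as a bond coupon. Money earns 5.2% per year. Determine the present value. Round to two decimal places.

This is an ordinary annuity: 8 payments of CHF 98,925.00 at the end of each year.
Periodic rate r = 0.052 per year.
PV = PMT × [(1 − (1+r)^−n)/r] = 98,925 × [1 − (1+r)^−8] / r = CHF 634,235.83

CHF 634,235.83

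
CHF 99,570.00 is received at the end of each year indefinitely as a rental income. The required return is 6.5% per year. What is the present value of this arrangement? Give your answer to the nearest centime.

Periodic rate r = 0.065 per year.
Level perpetuity: PV = PMT / r = 99,570 / (0.065) = CHF 1,531,846.15.

CHF 1,531,846.15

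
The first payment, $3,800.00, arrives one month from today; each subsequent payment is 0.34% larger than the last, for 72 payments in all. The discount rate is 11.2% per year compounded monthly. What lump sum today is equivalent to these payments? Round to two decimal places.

Periodic rate r = 0.112/12 per month; n is counted in months.
Growing ordinary annuity: PV = PMT₁ × [1 − ((1+g)/(1+r))^n] / (r − g) = 3,800 × [1 − ((1+0.0034)/(1+r))^72] / (r − 0.0034) = $221,532.95.

$221,532.95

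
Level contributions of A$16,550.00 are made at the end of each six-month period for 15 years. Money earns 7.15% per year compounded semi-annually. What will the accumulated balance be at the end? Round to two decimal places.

A$864,977.74

This is an ordinary annuity: 30 deposits of A$16,550.00 at the end of each six-month period.
Periodic rate r = 0.0715/2 per half-year; n is counted in half-years.
FV = PMT × [((1+r)^n − 1)/r] = 16,550 × [(1+r)^30 − 1] / r = A$864,977.74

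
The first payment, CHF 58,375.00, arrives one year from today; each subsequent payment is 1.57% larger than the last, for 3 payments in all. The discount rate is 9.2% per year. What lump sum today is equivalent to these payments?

Periodic rate r = 0.092 per year.
Growing ordinary annuity: PV = PMT₁ × [1 − ((1+g)/(1+r))^n] / (r − g) = 58,375 × [1 − ((1+0.0157)/(1+r))^3] / (r − 0.0157) = CHF 149,426.46.

CHF 149,426.46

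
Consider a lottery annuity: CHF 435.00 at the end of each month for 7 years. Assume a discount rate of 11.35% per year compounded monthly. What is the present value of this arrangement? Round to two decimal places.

CHF 25,134.31

This is an ordinary annuity: 84 payments of CHF 435.00 at the end of each month.
Periodic rate r = 0.1135/12 per month; n is counted in months.
PV = PMT × [(1 − (1+r)^−n)/r] = 435 × [1 − (1+r)^−84] / r = CHF 25,134.31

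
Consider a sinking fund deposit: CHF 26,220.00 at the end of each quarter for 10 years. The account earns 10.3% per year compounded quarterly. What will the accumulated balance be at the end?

CHF 1,796,994.41

This is an ordinary annuity: 40 deposits of CHF 26,220.00 at the end of each quarter.
Periodic rate r = 0.103/4 per quarter; n is counted in quarters.
FV = PMT × [((1+r)^n − 1)/r] = 26,220 × [(1+r)^40 − 1] / r = CHF 1,796,994.41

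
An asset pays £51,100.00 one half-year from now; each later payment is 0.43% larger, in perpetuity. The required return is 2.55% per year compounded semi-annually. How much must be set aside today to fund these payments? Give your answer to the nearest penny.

£6,047,337.28

Periodic rate r = 0.0255/2 per half-year.
Growing perpetuity (Gordon): PV = PMT₁ / (r − g) = 51,100 / (r − 0.0043) = £6,047,337.28.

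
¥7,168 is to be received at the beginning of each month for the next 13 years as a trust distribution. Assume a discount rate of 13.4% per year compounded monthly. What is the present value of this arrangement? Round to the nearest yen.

This is an annuity due: 156 payments of ¥7,168 at the beginning of each month.
Periodic rate r = 0.134/12 per month; n is counted in months.
PV = PMT × [(1 − (1+r)^−n)/r] × (1+r) = 7,168 × [1 − (1+r)^−156] / r × (1+r) = ¥534,277

¥534,277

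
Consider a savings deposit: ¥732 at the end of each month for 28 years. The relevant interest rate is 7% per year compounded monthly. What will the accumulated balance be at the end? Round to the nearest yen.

¥760,320

This is an ordinary annuity: 336 deposits of ¥732 at the end of each month.
Periodic rate r = 0.07/12 per month; n is counted in months.
FV = PMT × [((1+r)^n − 1)/r] = 732 × [(1+r)^336 − 1] / r = ¥760,320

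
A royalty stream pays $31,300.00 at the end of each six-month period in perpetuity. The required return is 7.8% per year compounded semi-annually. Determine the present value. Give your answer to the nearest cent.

Periodic rate r = 0.078/2 per half-year.
Level perpetuity: PV = PMT / r = 31,300 / (0.078/2) = $802,564.10.

$802,564.10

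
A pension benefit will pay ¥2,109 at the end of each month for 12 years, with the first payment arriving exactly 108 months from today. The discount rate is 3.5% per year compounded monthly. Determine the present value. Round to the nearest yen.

Ordinary annuity of 144 payments, first payment at period 108.
Periodic rate r = 0.035/12 per month; n is counted in months.
The ordinary-annuity PV formula values the stream one period before the first payment (period 107); discount that back 107 periods:
PV₀ = 2,109 × [1 − (1+r)^−144] / r × (1+r)^−107 = ¥181,375

¥181,375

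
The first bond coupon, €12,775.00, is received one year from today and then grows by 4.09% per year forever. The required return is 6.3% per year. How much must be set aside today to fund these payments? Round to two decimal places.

€578,054.30

Periodic rate r = 0.063 per year.
Growing perpetuity (Gordon): PV = PMT₁ / (r − g) = 12,775 / (r − 0.0409) = €578,054.30.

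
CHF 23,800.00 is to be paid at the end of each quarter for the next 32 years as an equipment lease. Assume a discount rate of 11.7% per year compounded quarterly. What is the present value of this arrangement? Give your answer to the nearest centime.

CHF 793,361.98

This is an ordinary annuity: 128 payments of CHF 23,800.00 at the end of each quarter.
Periodic rate r = 0.117/4 per quarter; n is counted in quarters.
PV = PMT × [(1 − (1+r)^−n)/r] = 23,800 × [1 − (1+r)^−128] / r = CHF 793,361.98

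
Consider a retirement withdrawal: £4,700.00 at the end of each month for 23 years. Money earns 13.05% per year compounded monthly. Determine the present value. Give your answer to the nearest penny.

£410,348.03

This is an ordinary annuity: 276 payments of £4,700.00 at the end of each month.
Periodic rate r = 0.1305/12 per month; n is counted in months.
PV = PMT × [(1 − (1+r)^−n)/r] = 4,700 × [1 − (1+r)^−276] / r = £410,348.03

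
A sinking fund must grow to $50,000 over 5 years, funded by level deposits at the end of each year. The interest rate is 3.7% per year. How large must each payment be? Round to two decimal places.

Level ordinary annuity; solve FV = PMT × [((1+r)^n − 1)/r] for PMT.
Periodic rate r = 0.037 per year.
With n = 5: PMT = 50,000 / ([((1+r)^n − 1)/r]) = $9,286.87

$9,286.87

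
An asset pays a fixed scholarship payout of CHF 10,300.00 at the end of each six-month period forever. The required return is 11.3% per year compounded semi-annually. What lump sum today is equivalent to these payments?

Periodic rate r = 0.113/2 per half-year.
Level perpetuity: PV = PMT / r = 10,300 / (0.113/2) = CHF 182,300.88.

CHF 182,300.88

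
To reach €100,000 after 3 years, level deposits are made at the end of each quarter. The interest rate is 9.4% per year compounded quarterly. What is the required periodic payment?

€7,310.39

Level ordinary annuity; solve FV = PMT × [((1+r)^n − 1)/r] for PMT.
Periodic rate r = 0.094/4 per quarter; n is counted in quarters.
With n = 12: PMT = 100,000 / ([((1+r)^n − 1)/r]) = €7,310.39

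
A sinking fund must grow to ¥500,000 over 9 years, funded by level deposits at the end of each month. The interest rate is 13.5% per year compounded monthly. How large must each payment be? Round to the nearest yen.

¥2,396

Level ordinary annuity; solve FV = PMT × [((1+r)^n − 1)/r] for PMT.
Periodic rate r = 0.135/12 per month; n is counted in months.
With n = 108: PMT = 500,000 / ([((1+r)^n − 1)/r]) = ¥2,396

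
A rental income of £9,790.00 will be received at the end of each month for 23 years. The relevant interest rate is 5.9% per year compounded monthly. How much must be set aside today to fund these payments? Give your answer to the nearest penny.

£1,476,884.25

This is an ordinary annuity: 276 payments of £9,790.00 at the end of each month.
Periodic rate r = 0.059/12 per month; n is counted in months.
PV = PMT × [(1 − (1+r)^−n)/r] = 9,790 × [1 − (1+r)^−276] / r = £1,476,884.25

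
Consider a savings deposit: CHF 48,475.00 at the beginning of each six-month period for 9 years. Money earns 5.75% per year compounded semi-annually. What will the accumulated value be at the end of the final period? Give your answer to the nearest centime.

This is an annuity due: 18 deposits of CHF 48,475.00 at the beginning of each six-month period.
Periodic rate r = 0.0575/2 per half-year; n is counted in half-years.
FV = PMT × [((1+r)^n − 1)/r] × (1+r) = 48,475 × [(1+r)^18 − 1] / r × (1+r) = CHF 1,154,568.05

CHF 1,154,568.05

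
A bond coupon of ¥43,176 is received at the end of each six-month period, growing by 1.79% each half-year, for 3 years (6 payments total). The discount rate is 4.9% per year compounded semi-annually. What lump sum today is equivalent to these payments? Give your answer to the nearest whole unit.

Periodic rate r = 0.049/2 per half-year; n is counted in half-years.
Growing ordinary annuity: PV = PMT₁ × [1 − ((1+g)/(1+r))^n] / (r − g) = 43,176 × [1 − ((1+0.0179)/(1+r))^6] / (r − 0.0179) = ¥248,823.

¥248,823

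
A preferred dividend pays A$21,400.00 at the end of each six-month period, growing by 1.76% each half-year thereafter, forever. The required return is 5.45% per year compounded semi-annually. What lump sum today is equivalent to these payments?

Periodic rate r = 0.0545/2 per half-year.
Growing perpetuity (Gordon): PV = PMT₁ / (r − g) = 21,400 / (r − 0.0176) = A$2,217,616.58.

A$2,217,616.58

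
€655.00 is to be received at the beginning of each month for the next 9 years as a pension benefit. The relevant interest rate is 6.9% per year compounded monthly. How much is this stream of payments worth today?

€52,888.80

This is an annuity due: 108 payments of €655.00 at the beginning of each month.
Periodic rate r = 0.069/12 per month; n is counted in months.
PV = PMT × [(1 − (1+r)^−n)/r] × (1+r) = 655 × [1 − (1+r)^−108] / r × (1+r) = €52,888.80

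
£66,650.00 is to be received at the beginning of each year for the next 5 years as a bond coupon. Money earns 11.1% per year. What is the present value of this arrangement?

£272,987.29

This is an annuity due: 5 payments of £66,650.00 at the beginning of each year.
Periodic rate r = 0.111 per year.
PV = PMT × [(1 − (1+r)^−n)/r] × (1+r) = 66,650 × [1 − (1+r)^−5] / r × (1+r) = £272,987.29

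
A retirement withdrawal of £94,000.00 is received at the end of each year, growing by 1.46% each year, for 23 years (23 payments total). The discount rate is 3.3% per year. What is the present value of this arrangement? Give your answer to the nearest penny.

Periodic rate r = 0.033 per year.
Growing ordinary annuity: PV = PMT₁ × [1 − ((1+g)/(1+r))^n] / (r − g) = 94,000 × [1 − ((1+0.0146)/(1+r))^23] / (r − 0.0146) = £1,729,725.39.

£1,729,725.39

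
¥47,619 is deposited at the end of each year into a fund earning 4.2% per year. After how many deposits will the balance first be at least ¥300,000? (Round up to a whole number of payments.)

6 payments

Periodic rate r = 0.042 per year.
Ordinary annuity FV: 300,000 = 47,619 × [((1+r)^n − 1)/r].
(1+r)^n = 1 + 300,000 × r / 47,619, so n = ln(1 + 300,000·r/47,619) / ln(1+r) = 5.71.
Round up to a whole number of payments: n = 6.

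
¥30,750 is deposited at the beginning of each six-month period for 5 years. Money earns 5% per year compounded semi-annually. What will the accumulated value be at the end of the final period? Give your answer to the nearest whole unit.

¥353,117

This is an annuity due: 10 deposits of ¥30,750 at the beginning of each six-month period.
Periodic rate r = 0.05/2 per half-year; n is counted in half-years.
FV = PMT × [((1+r)^n − 1)/r] × (1+r) = 30,750 × [(1+r)^10 − 1] / r × (1+r) = ¥353,117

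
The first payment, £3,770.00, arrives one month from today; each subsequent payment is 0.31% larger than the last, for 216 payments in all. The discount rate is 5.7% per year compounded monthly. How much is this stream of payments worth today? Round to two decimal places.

£682,784.11

Periodic rate r = 0.057/12 per month; n is counted in months.
Growing ordinary annuity: PV = PMT₁ × [1 − ((1+g)/(1+r))^n] / (r − g) = 3,770 × [1 − ((1+0.0031)/(1+r))^216] / (r − 0.0031) = £682,784.11.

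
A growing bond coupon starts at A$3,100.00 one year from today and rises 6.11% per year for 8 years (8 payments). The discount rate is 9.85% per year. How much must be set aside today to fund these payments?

A$20,061.60

Periodic rate r = 0.0985 per year.
Growing ordinary annuity: PV = PMT₁ × [1 − ((1+g)/(1+r))^n] / (r − g) = 3,100 × [1 − ((1+0.0611)/(1+r))^8] / (r − 0.0611) = A$20,061.60.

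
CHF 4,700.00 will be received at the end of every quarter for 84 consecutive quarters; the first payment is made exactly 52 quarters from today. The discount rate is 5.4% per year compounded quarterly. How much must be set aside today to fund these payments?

CHF 118,733.93

Ordinary annuity of 84 payments, first payment at period 52.
Periodic rate r = 0.054/4 per quarter; n is counted in quarters.
The ordinary-annuity PV formula values the stream one period before the first payment (period 51); discount that back 51 periods:
PV₀ = 4,700 × [1 − (1+r)^−84] / r × (1+r)^−51 = CHF 118,733.93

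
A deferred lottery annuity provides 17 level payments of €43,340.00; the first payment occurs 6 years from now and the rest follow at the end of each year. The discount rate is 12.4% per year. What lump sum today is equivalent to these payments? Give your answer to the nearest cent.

€168,114.98

Ordinary annuity of 17 payments, first payment at period 6.
Periodic rate r = 0.124 per year.
The ordinary-annuity PV formula values the stream one period before the first payment (period 5); discount that back 5 periods:
PV₀ = 43,340 × [1 − (1+r)^−17] / r × (1+r)^−5 = €168,114.98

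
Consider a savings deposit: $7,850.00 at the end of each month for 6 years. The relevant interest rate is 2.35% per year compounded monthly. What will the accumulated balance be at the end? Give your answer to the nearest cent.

This is an ordinary annuity: 72 deposits of $7,850.00 at the end of each month.
Periodic rate r = 0.0235/12 per month; n is counted in months.
FV = PMT × [((1+r)^n − 1)/r] = 7,850 × [(1+r)^72 − 1] / r = $606,350.96

$606,350.96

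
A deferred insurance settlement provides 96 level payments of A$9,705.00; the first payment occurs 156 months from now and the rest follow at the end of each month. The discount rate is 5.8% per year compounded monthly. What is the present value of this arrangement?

A$352,371.52

Ordinary annuity of 96 payments, first payment at period 156.
Periodic rate r = 0.058/12 per month; n is counted in months.
The ordinary-annuity PV formula values the stream one period before the first payment (period 155); discount that back 155 periods:
PV₀ = 9,705 × [1 − (1+r)^−96] / r × (1+r)^−155 = A$352,371.52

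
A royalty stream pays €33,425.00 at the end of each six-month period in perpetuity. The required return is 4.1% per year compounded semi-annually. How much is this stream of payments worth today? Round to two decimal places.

€1,630,487.80

Periodic rate r = 0.041/2 per half-year.
Level perpetuity: PV = PMT / r = 33,425 / (0.041/2) = €1,630,487.80.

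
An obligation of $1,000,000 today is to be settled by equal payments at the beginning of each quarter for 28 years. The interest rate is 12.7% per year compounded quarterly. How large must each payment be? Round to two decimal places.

Level annuity due; solve PV = PMT × [(1 − (1+r)^−n)/r] × (1+r) for PMT.
Periodic rate r = 0.127/4 per quarter; n is counted in quarters.
With n = 112: PMT = 1,000,000 / ([(1 − (1+r)^−n)/r] × (1+r)) = $31,730.45

$31,730.45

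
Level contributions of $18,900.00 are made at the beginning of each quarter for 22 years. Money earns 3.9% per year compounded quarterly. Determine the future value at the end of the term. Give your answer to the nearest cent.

$2,639,811.94

This is an annuity due: 88 deposits of $18,900.00 at the beginning of each quarter.
Periodic rate r = 0.039/4 per quarter; n is counted in quarters.
FV = PMT × [((1+r)^n − 1)/r] × (1+r) = 18,900 × [(1+r)^88 − 1] / r × (1+r) = $2,639,811.94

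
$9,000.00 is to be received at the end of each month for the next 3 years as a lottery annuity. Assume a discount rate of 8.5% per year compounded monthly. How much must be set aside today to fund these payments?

$285,103.01

This is an ordinary annuity: 36 payments of $9,000.00 at the end of each month.
Periodic rate r = 0.085/12 per month; n is counted in months.
PV = PMT × [(1 − (1+r)^−n)/r] = 9,000 × [1 − (1+r)^−36] / r = $285,103.01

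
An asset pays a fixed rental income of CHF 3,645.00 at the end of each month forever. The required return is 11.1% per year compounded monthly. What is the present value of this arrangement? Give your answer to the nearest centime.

Periodic rate r = 0.111/12 per month.
Level perpetuity: PV = PMT / r = 3,645 / (0.111/12) = CHF 394,054.05.

CHF 394,054.05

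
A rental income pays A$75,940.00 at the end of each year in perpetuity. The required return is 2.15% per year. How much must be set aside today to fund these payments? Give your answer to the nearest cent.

Periodic rate r = 0.0215 per year.
Level perpetuity: PV = PMT / r = 75,940 / (0.0215) = A$3,532,093.02.

A$3,532,093.02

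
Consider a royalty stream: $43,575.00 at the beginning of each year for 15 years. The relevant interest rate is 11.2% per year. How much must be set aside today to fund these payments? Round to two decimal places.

This is an annuity due: 15 payments of $43,575.00 at the beginning of each year.
Periodic rate r = 0.112 per year.
PV = PMT × [(1 − (1+r)^−n)/r] × (1+r) = 43,575 × [1 − (1+r)^−15] / r × (1+r) = $344,623.38

$344,623.38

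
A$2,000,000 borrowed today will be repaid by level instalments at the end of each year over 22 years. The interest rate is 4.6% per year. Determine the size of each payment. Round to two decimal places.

A$146,448.89

Level ordinary annuity; solve PV = PMT × [(1 − (1+r)^−n)/r] for PMT.
Periodic rate r = 0.046 per year.
With n = 22: PMT = 2,000,000 / ([(1 − (1+r)^−n)/r]) = A$146,448.89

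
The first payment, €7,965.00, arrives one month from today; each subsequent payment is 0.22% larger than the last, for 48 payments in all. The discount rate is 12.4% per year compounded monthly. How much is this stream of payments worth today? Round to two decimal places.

Periodic rate r = 0.124/12 per month; n is counted in months.
Growing ordinary annuity: PV = PMT₁ × [1 − ((1+g)/(1+r))^n] / (r − g) = 7,965 × [1 − ((1+0.0022)/(1+r))^48] / (r − 0.0022) = €314,912.47.

€314,912.47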